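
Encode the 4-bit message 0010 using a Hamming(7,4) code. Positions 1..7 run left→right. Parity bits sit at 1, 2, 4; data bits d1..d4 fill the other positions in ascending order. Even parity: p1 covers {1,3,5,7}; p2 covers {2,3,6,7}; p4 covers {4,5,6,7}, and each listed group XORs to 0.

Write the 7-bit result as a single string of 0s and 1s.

0101010

Place data at non-parity positions: p1 p2 0 p4 0 1 0
p1 (pos 1,3,5,7): XOR of data positions = 0⊕0⊕0 = 0
p2 (pos 2,3,6,7): XOR of data positions = 0⊕1⊕0 = 1
p4 (pos 4,5,6,7): XOR of data positions = 0⊕1⊕0 = 1
Codeword: 0101010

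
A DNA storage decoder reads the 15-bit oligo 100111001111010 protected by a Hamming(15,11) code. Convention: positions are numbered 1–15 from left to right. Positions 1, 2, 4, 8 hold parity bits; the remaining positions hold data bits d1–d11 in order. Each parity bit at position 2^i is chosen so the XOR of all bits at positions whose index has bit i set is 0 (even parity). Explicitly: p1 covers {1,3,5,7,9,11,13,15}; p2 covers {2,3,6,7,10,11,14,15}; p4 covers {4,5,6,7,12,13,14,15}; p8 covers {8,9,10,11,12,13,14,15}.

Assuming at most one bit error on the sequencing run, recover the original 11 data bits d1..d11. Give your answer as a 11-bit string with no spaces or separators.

01101110010

s1 (pos 1,3,5,7,9,11,13,15): 1⊕0⊕1⊕0⊕1⊕1⊕0⊕0 = 0
s2 (pos 2,3,6,7,10,11,14,15): 0⊕0⊕1⊕0⊕1⊕1⊕1⊕0 = 0
s4 (pos 4,5,6,7,12,13,14,15): 1⊕1⊕1⊕0⊕1⊕0⊕1⊕0 = 1
s8 (pos 8,9,10,11,12,13,14,15): 0⊕1⊕1⊕1⊕1⊕0⊕1⊕0 = 1
Syndrome s8…s1 = 1100 → error at position 12.
Flip position 12: 100111001111010 → 100111001110010
Read data bits from positions 3,5,6,7,9,10,11,12,13,14,15: 01101110010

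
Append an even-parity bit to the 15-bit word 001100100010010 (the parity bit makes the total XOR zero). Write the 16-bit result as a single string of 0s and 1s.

0011001000100101

XOR of the 15 data bits: 0⊕0⊕1⊕1⊕0⊕0⊕1⊕0⊕0⊕0⊕1⊕0⊕0⊕1⊕0 = 1
Parity bit = 1 (so all 16 bits XOR to 0).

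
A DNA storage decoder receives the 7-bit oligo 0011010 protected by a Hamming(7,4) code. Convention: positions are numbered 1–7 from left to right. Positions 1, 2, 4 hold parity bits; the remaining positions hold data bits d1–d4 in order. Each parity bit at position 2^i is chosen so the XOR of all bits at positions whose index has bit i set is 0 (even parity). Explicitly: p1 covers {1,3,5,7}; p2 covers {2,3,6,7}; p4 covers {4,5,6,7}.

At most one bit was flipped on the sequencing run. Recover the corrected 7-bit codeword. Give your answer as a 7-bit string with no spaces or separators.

1011010

s1 (pos 1,3,5,7): 0⊕1⊕0⊕0 = 1
s2 (pos 2,3,6,7): 0⊕1⊕1⊕0 = 0
s4 (pos 4,5,6,7): 1⊕0⊕1⊕0 = 0
Syndrome s4…s1 = 001 → error at position 1.
Flip position 1: 0011010 → 1011010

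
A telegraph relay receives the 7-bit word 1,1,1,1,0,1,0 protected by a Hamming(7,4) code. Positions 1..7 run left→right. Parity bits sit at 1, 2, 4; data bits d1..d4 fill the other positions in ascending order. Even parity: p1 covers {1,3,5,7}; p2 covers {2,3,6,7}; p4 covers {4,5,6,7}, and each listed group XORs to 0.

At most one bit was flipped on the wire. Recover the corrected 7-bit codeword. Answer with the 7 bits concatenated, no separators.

s1 (pos 1,3,5,7): 1⊕1⊕0⊕0 = 0
s2 (pos 2,3,6,7): 1⊕1⊕1⊕0 = 1
s4 (pos 4,5,6,7): 1⊕0⊕1⊕0 = 0
Syndrome s4…s1 = 010 → error at position 2.
Flip position 2: 1111010 → 1011010

1011010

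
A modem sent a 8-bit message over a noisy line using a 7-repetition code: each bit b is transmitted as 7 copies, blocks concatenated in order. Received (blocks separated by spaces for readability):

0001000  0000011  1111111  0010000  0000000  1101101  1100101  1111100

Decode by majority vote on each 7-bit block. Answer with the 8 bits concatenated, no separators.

Block 1 (0001000): 1 one → 0
Block 2 (0000011): 2 ones → 0
Block 3 (1111111): 7 ones → 1
Block 4 (0010000): 1 one → 0
Block 5 (0000000): 0 ones → 0
Block 6 (1101101): 5 ones → 1
Block 7 (1100101): 4 ones → 1
Block 8 (1111100): 5 ones → 1

00100111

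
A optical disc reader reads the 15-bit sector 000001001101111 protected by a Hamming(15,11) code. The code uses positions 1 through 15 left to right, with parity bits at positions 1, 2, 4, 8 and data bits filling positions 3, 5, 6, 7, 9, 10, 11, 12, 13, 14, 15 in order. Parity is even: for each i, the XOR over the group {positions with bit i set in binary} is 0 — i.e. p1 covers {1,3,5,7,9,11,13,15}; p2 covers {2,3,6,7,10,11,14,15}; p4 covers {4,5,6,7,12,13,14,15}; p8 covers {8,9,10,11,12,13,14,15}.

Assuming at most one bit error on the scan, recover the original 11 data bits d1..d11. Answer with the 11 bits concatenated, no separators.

s1 (pos 1,3,5,7,9,11,13,15): 0⊕0⊕0⊕0⊕1⊕0⊕1⊕1 = 1
s2 (pos 2,3,6,7,10,11,14,15): 0⊕0⊕1⊕0⊕1⊕0⊕1⊕1 = 0
s4 (pos 4,5,6,7,12,13,14,15): 0⊕0⊕1⊕0⊕1⊕1⊕1⊕1 = 1
s8 (pos 8,9,10,11,12,13,14,15): 0⊕1⊕1⊕0⊕1⊕1⊕1⊕1 = 0
Syndrome s8…s1 = 0101 → error at position 5.
Flip position 5: 000001001101111 → 000011001101111
Read data bits from positions 3,5,6,7,9,10,11,12,13,14,15: 01101101111

01101101111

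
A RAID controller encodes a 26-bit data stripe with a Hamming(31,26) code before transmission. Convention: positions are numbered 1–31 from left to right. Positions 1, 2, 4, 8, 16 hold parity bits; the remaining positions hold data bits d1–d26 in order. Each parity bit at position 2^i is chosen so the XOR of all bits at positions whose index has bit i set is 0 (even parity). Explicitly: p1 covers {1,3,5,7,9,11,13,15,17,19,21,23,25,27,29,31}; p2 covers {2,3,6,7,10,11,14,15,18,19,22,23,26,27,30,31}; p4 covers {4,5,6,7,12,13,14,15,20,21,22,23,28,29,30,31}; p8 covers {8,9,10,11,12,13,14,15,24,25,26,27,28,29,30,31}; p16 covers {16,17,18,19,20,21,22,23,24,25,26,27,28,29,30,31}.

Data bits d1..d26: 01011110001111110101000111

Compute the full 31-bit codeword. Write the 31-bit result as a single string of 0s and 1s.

0101101011100010111110101000111

Place data at non-parity positions: p1 p2 0 p4 1 0 1 p8 1 1 1 0 0 0 1 p16 1 1 1 1 1 0 1 0 1 0 0 0 1 1 1
p1 (pos 1,3,5,7,9,11,13,15,17,19,21,23,25,27,29,31): XOR of data positions = 0⊕1⊕1⊕1⊕1⊕0⊕1⊕1⊕1⊕1⊕1⊕1⊕0⊕1⊕1 = 0
p2 (pos 2,3,6,7,10,11,14,15,18,19,22,23,26,27,30,31): XOR of data positions = 0⊕0⊕1⊕1⊕1⊕0⊕1⊕1⊕1⊕0⊕1⊕0⊕0⊕1⊕1 = 1
p4 (pos 4,5,6,7,12,13,14,15,20,21,22,23,28,29,30,31): XOR of data positions = 1⊕0⊕1⊕0⊕0⊕0⊕1⊕1⊕1⊕0⊕1⊕0⊕1⊕1⊕1 = 1
p8 (pos 8,9,10,11,12,13,14,15,24,25,26,27,28,29,30,31): XOR of data positions = 1⊕1⊕1⊕0⊕0⊕0⊕1⊕0⊕1⊕0⊕0⊕0⊕1⊕1⊕1 = 0
p16 (pos 16,17,18,19,20,21,22,23,24,25,26,27,28,29,30,31): XOR of data positions = 1⊕1⊕1⊕1⊕1⊕0⊕1⊕0⊕1⊕0⊕0⊕0⊕1⊕1⊕1 = 0
Codeword: 0101101011100010111110101000111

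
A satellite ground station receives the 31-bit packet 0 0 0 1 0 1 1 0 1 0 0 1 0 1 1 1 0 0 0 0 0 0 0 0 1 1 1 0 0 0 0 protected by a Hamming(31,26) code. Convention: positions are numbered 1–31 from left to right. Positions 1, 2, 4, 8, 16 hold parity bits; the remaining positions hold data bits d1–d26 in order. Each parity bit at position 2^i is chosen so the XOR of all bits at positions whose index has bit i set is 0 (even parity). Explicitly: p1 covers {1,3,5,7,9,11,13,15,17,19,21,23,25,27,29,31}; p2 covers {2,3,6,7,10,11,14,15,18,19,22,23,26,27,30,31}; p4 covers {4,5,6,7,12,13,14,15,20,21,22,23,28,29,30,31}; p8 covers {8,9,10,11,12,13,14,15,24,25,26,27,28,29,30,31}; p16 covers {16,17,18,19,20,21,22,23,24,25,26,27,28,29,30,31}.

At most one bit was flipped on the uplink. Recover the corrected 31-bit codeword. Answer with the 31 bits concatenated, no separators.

0001011000010111000000001110000

s1 (pos 1,3,5,7,9,11,13,15,17,19,21,23,25,27,29,31): 0⊕0⊕0⊕1⊕1⊕0⊕0⊕1⊕0⊕0⊕0⊕0⊕1⊕1⊕0⊕0 = 1
s2 (pos 2,3,6,7,10,11,14,15,18,19,22,23,26,27,30,31): 0⊕0⊕1⊕1⊕0⊕0⊕1⊕1⊕0⊕0⊕0⊕0⊕1⊕1⊕0⊕0 = 0
s4 (pos 4,5,6,7,12,13,14,15,20,21,22,23,28,29,30,31): 1⊕0⊕1⊕1⊕1⊕0⊕1⊕1⊕0⊕0⊕0⊕0⊕0⊕0⊕0⊕0 = 0
s8 (pos 8,9,10,11,12,13,14,15,24,25,26,27,28,29,30,31): 0⊕1⊕0⊕0⊕1⊕0⊕1⊕1⊕0⊕1⊕1⊕1⊕0⊕0⊕0⊕0 = 1
s16 (pos 16,17,18,19,20,21,22,23,24,25,26,27,28,29,30,31): 1⊕0⊕0⊕0⊕0⊕0⊕0⊕0⊕0⊕1⊕1⊕1⊕0⊕0⊕0⊕0 = 0
Syndrome s16…s1 = 01001 → error at position 9.
Flip position 9: 0001011010010111000000001110000 → 0001011000010111000000001110000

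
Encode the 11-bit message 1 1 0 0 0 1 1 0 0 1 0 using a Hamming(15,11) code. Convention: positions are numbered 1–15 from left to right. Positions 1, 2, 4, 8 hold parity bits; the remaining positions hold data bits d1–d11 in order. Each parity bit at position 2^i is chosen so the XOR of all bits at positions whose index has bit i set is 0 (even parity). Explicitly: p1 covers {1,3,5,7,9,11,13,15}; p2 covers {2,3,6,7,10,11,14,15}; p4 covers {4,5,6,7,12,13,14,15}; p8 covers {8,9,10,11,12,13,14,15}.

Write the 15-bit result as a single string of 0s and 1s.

101010010110010

Place data at non-parity positions: p1 p2 1 p4 1 0 0 p8 0 1 1 0 0 1 0
p1 (pos 1,3,5,7,9,11,13,15): XOR of data positions = 1⊕1⊕0⊕0⊕1⊕0⊕0 = 1
p2 (pos 2,3,6,7,10,11,14,15): XOR of data positions = 1⊕0⊕0⊕1⊕1⊕1⊕0 = 0
p4 (pos 4,5,6,7,12,13,14,15): XOR of data positions = 1⊕0⊕0⊕0⊕0⊕1⊕0 = 0
p8 (pos 8,9,10,11,12,13,14,15): XOR of data positions = 0⊕1⊕1⊕0⊕0⊕1⊕0 = 1
Codeword: 101010010110010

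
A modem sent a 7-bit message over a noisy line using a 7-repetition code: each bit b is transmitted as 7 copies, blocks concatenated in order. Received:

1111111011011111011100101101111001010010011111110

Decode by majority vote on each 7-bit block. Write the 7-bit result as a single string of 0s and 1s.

Block 1 (1111111): 7 ones → 1
Block 2 (0110111): 5 ones → 1
Block 3 (1101110): 5 ones → 1
Block 4 (0101101): 4 ones → 1
Block 5 (1110010): 4 ones → 1
Block 6 (1001001): 3 ones → 0
Block 7 (1111110): 6 ones → 1

1111101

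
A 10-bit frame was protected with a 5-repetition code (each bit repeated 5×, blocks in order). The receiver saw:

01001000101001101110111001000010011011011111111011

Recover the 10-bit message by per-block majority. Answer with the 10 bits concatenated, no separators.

0011101111

Block 1 (01001): 2 ones → 0
Block 2 (00010): 1 one → 0
Block 3 (10011): 3 ones → 1
Block 4 (01110): 3 ones → 1
Block 5 (11100): 3 ones → 1
Block 6 (10000): 1 one → 0
Block 7 (10011): 3 ones → 1
Block 8 (01101): 3 ones → 1
Block 9 (11111): 5 ones → 1
Block 10 (11011): 4 ones → 1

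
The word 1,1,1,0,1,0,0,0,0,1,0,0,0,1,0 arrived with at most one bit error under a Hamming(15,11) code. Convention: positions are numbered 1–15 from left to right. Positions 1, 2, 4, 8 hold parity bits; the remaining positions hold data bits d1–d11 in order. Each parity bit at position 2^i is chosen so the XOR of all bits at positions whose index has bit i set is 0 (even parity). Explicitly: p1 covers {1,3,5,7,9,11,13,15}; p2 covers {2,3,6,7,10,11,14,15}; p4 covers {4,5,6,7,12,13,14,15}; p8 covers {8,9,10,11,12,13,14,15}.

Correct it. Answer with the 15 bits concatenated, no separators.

s1 (pos 1,3,5,7,9,11,13,15): 1⊕1⊕1⊕0⊕0⊕0⊕0⊕0 = 1
s2 (pos 2,3,6,7,10,11,14,15): 1⊕1⊕0⊕0⊕1⊕0⊕1⊕0 = 0
s4 (pos 4,5,6,7,12,13,14,15): 0⊕1⊕0⊕0⊕0⊕0⊕1⊕0 = 0
s8 (pos 8,9,10,11,12,13,14,15): 0⊕0⊕1⊕0⊕0⊕0⊕1⊕0 = 0
Syndrome s8…s1 = 0001 → error at position 1.
Flip position 1: 111010000100010 → 011010000100010

011010000100010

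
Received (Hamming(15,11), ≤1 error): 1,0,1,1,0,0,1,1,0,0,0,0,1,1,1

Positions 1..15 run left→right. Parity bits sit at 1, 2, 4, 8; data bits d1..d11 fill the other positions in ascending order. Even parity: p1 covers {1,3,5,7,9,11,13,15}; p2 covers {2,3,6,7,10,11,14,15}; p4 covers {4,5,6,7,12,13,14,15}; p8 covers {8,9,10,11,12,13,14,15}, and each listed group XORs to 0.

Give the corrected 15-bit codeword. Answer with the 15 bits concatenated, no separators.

101110110000111

s1 (pos 1,3,5,7,9,11,13,15): 1⊕1⊕0⊕1⊕0⊕0⊕1⊕1 = 1
s2 (pos 2,3,6,7,10,11,14,15): 0⊕1⊕0⊕1⊕0⊕0⊕1⊕1 = 0
s4 (pos 4,5,6,7,12,13,14,15): 1⊕0⊕0⊕1⊕0⊕1⊕1⊕1 = 1
s8 (pos 8,9,10,11,12,13,14,15): 1⊕0⊕0⊕0⊕0⊕1⊕1⊕1 = 0
Syndrome s8…s1 = 0101 → error at position 5.
Flip position 5: 101100110000111 → 101110110000111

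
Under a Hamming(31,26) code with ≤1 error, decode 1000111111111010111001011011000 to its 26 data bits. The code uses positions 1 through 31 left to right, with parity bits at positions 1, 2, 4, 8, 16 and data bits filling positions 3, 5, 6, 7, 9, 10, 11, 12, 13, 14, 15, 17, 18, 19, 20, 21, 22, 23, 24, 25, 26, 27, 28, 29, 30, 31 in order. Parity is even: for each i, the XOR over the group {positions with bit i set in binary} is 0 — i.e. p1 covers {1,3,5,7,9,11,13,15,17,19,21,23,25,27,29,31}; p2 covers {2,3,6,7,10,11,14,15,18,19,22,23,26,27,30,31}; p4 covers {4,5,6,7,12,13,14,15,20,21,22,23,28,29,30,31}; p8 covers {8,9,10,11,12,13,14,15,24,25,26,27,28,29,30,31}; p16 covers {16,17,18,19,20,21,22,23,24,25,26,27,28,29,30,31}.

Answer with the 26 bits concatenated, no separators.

s1 (pos 1,3,5,7,9,11,13,15,17,19,21,23,25,27,29,31): 1⊕0⊕1⊕1⊕1⊕1⊕1⊕1⊕1⊕1⊕0⊕0⊕1⊕1⊕0⊕0 = 1
s2 (pos 2,3,6,7,10,11,14,15,18,19,22,23,26,27,30,31): 0⊕0⊕1⊕1⊕1⊕1⊕0⊕1⊕1⊕1⊕1⊕0⊕0⊕1⊕0⊕0 = 1
s4 (pos 4,5,6,7,12,13,14,15,20,21,22,23,28,29,30,31): 0⊕1⊕1⊕1⊕1⊕1⊕0⊕1⊕0⊕0⊕1⊕0⊕1⊕0⊕0⊕0 = 0
s8 (pos 8,9,10,11,12,13,14,15,24,25,26,27,28,29,30,31): 1⊕1⊕1⊕1⊕1⊕1⊕0⊕1⊕1⊕1⊕0⊕1⊕1⊕0⊕0⊕0 = 1
s16 (pos 16,17,18,19,20,21,22,23,24,25,26,27,28,29,30,31): 0⊕1⊕1⊕1⊕0⊕0⊕1⊕0⊕1⊕1⊕0⊕1⊕1⊕0⊕0⊕0 = 0
Syndrome s16…s1 = 01011 → error at position 11.
Flip position 11: 1000111111111010111001011011000 → 1000111111011010111001011011000
Read data bits from positions 3,5,6,7,9,10,11,12,13,14,15,17,18,19,20,21,22,23,24,25,26,27,28,29,30,31: 01111101101111001011011000

01111101101111001011011000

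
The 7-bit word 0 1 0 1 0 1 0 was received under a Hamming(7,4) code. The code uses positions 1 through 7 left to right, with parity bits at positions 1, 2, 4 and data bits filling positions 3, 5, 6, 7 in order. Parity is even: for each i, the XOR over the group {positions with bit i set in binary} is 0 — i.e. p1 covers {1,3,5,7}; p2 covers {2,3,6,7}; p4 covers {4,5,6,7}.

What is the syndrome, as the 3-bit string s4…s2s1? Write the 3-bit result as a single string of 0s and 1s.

000

s1 (pos 1,3,5,7): 0⊕0⊕0⊕0 = 0
s2 (pos 2,3,6,7): 1⊕0⊕1⊕0 = 0
s4 (pos 4,5,6,7): 1⊕0⊕1⊕0 = 0
Syndrome s4…s1 = 000 → no error.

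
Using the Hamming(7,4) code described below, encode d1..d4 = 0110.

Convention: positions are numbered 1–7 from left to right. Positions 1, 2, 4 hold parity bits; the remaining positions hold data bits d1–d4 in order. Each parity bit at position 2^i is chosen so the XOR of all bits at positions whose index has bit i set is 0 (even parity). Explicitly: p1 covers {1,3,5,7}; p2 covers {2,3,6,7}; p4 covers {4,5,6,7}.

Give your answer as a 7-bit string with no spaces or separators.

Place data at non-parity positions: p1 p2 0 p4 1 1 0
p1 (pos 1,3,5,7): XOR of data positions = 0⊕1⊕0 = 1
p2 (pos 2,3,6,7): XOR of data positions = 0⊕1⊕0 = 1
p4 (pos 4,5,6,7): XOR of data positions = 1⊕1⊕0 = 0
Codeword: 1100110

1100110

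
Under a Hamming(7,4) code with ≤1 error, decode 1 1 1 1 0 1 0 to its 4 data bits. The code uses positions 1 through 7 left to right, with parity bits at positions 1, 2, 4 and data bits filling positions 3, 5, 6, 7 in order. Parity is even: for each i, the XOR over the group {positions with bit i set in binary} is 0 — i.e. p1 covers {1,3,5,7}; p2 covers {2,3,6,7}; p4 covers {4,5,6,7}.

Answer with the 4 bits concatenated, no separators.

1010

s1 (pos 1,3,5,7): 1⊕1⊕0⊕0 = 0
s2 (pos 2,3,6,7): 1⊕1⊕1⊕0 = 1
s4 (pos 4,5,6,7): 1⊕0⊕1⊕0 = 0
Syndrome s4…s1 = 010 → error at position 2.
Flip position 2: 1111010 → 1011010
Read data bits from positions 3,5,6,7: 1010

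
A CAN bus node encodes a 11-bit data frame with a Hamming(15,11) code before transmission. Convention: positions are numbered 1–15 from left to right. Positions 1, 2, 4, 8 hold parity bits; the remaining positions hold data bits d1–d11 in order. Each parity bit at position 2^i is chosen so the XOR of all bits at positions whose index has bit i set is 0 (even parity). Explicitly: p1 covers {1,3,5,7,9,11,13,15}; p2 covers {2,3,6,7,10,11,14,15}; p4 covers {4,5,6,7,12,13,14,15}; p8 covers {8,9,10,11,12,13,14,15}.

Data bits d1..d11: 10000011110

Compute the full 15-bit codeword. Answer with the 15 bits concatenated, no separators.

111100000011110

Place data at non-parity positions: p1 p2 1 p4 0 0 0 p8 0 0 1 1 1 1 0
p1 (pos 1,3,5,7,9,11,13,15): XOR of data positions = 1⊕0⊕0⊕0⊕1⊕1⊕0 = 1
p2 (pos 2,3,6,7,10,11,14,15): XOR of data positions = 1⊕0⊕0⊕0⊕1⊕1⊕0 = 1
p4 (pos 4,5,6,7,12,13,14,15): XOR of data positions = 0⊕0⊕0⊕1⊕1⊕1⊕0 = 1
p8 (pos 8,9,10,11,12,13,14,15): XOR of data positions = 0⊕0⊕1⊕1⊕1⊕1⊕0 = 0
Codeword: 111100000011110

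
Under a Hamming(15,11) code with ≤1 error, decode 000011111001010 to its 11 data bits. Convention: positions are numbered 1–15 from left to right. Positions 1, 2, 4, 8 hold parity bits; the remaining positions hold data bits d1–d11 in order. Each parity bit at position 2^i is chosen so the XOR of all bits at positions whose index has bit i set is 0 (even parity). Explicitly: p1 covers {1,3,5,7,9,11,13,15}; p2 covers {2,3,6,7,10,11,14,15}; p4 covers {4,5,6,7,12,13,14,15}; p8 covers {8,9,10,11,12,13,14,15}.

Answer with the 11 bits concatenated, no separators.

01101001010

s1 (pos 1,3,5,7,9,11,13,15): 0⊕0⊕1⊕1⊕1⊕0⊕0⊕0 = 1
s2 (pos 2,3,6,7,10,11,14,15): 0⊕0⊕1⊕1⊕0⊕0⊕1⊕0 = 1
s4 (pos 4,5,6,7,12,13,14,15): 0⊕1⊕1⊕1⊕1⊕0⊕1⊕0 = 1
s8 (pos 8,9,10,11,12,13,14,15): 1⊕1⊕0⊕0⊕1⊕0⊕1⊕0 = 0
Syndrome s8…s1 = 0111 → error at position 7.
Flip position 7: 000011111001010 → 000011011001010
Read data bits from positions 3,5,6,7,9,10,11,12,13,14,15: 01101001010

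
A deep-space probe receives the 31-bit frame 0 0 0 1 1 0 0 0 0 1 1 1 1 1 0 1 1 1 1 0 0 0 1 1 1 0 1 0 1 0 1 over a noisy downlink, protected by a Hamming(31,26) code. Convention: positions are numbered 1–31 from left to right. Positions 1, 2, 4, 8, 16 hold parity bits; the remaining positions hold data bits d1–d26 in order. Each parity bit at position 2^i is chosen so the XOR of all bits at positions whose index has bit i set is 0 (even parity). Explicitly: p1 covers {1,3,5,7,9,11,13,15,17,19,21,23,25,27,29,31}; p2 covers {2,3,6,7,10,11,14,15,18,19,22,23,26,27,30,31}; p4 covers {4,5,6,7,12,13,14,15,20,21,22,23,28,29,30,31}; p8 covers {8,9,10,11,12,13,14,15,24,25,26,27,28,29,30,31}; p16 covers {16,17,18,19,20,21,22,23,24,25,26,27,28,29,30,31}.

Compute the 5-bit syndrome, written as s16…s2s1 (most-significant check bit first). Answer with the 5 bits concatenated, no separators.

00000

s1 (pos 1,3,5,7,9,11,13,15,17,19,21,23,25,27,29,31): 0⊕0⊕1⊕0⊕0⊕1⊕1⊕0⊕1⊕1⊕0⊕1⊕1⊕1⊕1⊕1 = 0
s2 (pos 2,3,6,7,10,11,14,15,18,19,22,23,26,27,30,31): 0⊕0⊕0⊕0⊕1⊕1⊕1⊕0⊕1⊕1⊕0⊕1⊕0⊕1⊕0⊕1 = 0
s4 (pos 4,5,6,7,12,13,14,15,20,21,22,23,28,29,30,31): 1⊕1⊕0⊕0⊕1⊕1⊕1⊕0⊕0⊕0⊕0⊕1⊕0⊕1⊕0⊕1 = 0
s8 (pos 8,9,10,11,12,13,14,15,24,25,26,27,28,29,30,31): 0⊕0⊕1⊕1⊕1⊕1⊕1⊕0⊕1⊕1⊕0⊕1⊕0⊕1⊕0⊕1 = 0
s16 (pos 16,17,18,19,20,21,22,23,24,25,26,27,28,29,30,31): 1⊕1⊕1⊕1⊕0⊕0⊕0⊕1⊕1⊕1⊕0⊕1⊕0⊕1⊕0⊕1 = 0
Syndrome s16…s1 = 00000 → no error.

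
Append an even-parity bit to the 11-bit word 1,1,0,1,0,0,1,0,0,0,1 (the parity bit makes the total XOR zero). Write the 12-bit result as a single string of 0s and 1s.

110100100011

XOR of the 11 data bits: 1⊕1⊕0⊕1⊕0⊕0⊕1⊕0⊕0⊕0⊕1 = 1
Parity bit = 1 (so all 12 bits XOR to 0).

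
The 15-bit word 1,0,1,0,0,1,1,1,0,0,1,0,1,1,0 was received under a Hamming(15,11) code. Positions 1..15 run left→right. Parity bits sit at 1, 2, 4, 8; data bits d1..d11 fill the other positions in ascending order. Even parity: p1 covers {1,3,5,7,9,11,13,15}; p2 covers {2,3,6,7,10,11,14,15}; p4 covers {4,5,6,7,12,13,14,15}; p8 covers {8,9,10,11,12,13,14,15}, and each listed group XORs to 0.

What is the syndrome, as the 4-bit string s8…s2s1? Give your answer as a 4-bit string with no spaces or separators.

s1 (pos 1,3,5,7,9,11,13,15): 1⊕1⊕0⊕1⊕0⊕1⊕1⊕0 = 1
s2 (pos 2,3,6,7,10,11,14,15): 0⊕1⊕1⊕1⊕0⊕1⊕1⊕0 = 1
s4 (pos 4,5,6,7,12,13,14,15): 0⊕0⊕1⊕1⊕0⊕1⊕1⊕0 = 0
s8 (pos 8,9,10,11,12,13,14,15): 1⊕0⊕0⊕1⊕0⊕1⊕1⊕0 = 0
Syndrome s8…s1 = 0011 → error at position 3.

0011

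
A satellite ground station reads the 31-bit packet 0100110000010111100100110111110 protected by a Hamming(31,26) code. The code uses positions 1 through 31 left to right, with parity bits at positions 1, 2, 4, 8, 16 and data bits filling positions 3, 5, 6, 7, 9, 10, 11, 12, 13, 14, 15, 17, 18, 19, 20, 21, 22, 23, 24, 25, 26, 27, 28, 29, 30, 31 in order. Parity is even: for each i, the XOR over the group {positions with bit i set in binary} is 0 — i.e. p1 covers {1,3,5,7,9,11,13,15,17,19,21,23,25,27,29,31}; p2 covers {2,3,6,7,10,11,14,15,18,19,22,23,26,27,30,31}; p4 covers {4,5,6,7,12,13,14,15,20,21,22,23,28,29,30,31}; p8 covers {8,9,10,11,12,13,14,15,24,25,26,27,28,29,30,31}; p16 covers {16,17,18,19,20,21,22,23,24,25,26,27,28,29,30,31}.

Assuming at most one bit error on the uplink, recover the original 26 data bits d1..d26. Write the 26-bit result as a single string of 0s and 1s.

s1 (pos 1,3,5,7,9,11,13,15,17,19,21,23,25,27,29,31): 0⊕0⊕1⊕0⊕0⊕0⊕0⊕1⊕1⊕0⊕0⊕1⊕0⊕1⊕1⊕0 = 0
s2 (pos 2,3,6,7,10,11,14,15,18,19,22,23,26,27,30,31): 1⊕0⊕1⊕0⊕0⊕0⊕1⊕1⊕0⊕0⊕0⊕1⊕1⊕1⊕1⊕0 = 0
s4 (pos 4,5,6,7,12,13,14,15,20,21,22,23,28,29,30,31): 0⊕1⊕1⊕0⊕1⊕0⊕1⊕1⊕1⊕0⊕0⊕1⊕1⊕1⊕1⊕0 = 0
s8 (pos 8,9,10,11,12,13,14,15,24,25,26,27,28,29,30,31): 0⊕0⊕0⊕0⊕1⊕0⊕1⊕1⊕1⊕0⊕1⊕1⊕1⊕1⊕1⊕0 = 1
s16 (pos 16,17,18,19,20,21,22,23,24,25,26,27,28,29,30,31): 1⊕1⊕0⊕0⊕1⊕0⊕0⊕1⊕1⊕0⊕1⊕1⊕1⊕1⊕1⊕0 = 0
Syndrome s16…s1 = 01000 → error at position 8.
Flip position 8: 0100110000010111100100110111110 → 0100110100010111100100110111110
Read data bits from positions 3,5,6,7,9,10,11,12,13,14,15,17,18,19,20,21,22,23,24,25,26,27,28,29,30,31: 01100001011100100110111110

01100001011100100110111110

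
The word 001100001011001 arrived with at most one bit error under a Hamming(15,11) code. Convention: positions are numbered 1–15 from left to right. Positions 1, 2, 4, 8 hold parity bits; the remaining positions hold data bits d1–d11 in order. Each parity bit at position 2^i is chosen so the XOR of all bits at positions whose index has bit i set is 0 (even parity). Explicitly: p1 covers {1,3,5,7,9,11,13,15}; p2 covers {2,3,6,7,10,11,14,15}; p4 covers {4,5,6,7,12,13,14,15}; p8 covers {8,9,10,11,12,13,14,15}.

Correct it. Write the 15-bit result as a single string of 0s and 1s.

s1 (pos 1,3,5,7,9,11,13,15): 0⊕1⊕0⊕0⊕1⊕1⊕0⊕1 = 0
s2 (pos 2,3,6,7,10,11,14,15): 0⊕1⊕0⊕0⊕0⊕1⊕0⊕1 = 1
s4 (pos 4,5,6,7,12,13,14,15): 1⊕0⊕0⊕0⊕1⊕0⊕0⊕1 = 1
s8 (pos 8,9,10,11,12,13,14,15): 0⊕1⊕0⊕1⊕1⊕0⊕0⊕1 = 0
Syndrome s8…s1 = 0110 → error at position 6.
Flip position 6: 001100001011001 → 001101001011001

001101001011001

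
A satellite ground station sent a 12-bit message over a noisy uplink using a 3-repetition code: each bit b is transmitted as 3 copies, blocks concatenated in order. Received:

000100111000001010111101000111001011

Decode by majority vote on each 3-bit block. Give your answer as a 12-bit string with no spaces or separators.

001000110101

Block 1 (000): 0 ones → 0
Block 2 (100): 1 one → 0
Block 3 (111): 3 ones → 1
Block 4 (000): 0 ones → 0
Block 5 (001): 1 one → 0
Block 6 (010): 1 one → 0
Block 7 (111): 3 ones → 1
Block 8 (101): 2 ones → 1
Block 9 (000): 0 ones → 0
Block 10 (111): 3 ones → 1
Block 11 (001): 1 one → 0
Block 12 (011): 2 ones → 1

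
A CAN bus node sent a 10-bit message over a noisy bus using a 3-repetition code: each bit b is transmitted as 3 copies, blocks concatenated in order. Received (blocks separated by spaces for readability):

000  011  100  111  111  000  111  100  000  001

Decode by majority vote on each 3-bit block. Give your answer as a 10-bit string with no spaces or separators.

0101101000

Block 1 (000): 0 ones → 0
Block 2 (011): 2 ones → 1
Block 3 (100): 1 one → 0
Block 4 (111): 3 ones → 1
Block 5 (111): 3 ones → 1
Block 6 (000): 0 ones → 0
Block 7 (111): 3 ones → 1
Block 8 (100): 1 one → 0
Block 9 (000): 0 ones → 0
Block 10 (001): 1 one → 0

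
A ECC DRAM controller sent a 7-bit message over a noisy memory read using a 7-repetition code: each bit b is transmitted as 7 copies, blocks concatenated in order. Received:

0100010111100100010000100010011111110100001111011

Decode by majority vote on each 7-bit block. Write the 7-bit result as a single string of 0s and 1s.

Block 1 (0100010): 2 ones → 0
Block 2 (1111001): 5 ones → 1
Block 3 (0001000): 1 one → 0
Block 4 (0100010): 2 ones → 0
Block 5 (0111111): 6 ones → 1
Block 6 (1010000): 2 ones → 0
Block 7 (1111011): 6 ones → 1

0100101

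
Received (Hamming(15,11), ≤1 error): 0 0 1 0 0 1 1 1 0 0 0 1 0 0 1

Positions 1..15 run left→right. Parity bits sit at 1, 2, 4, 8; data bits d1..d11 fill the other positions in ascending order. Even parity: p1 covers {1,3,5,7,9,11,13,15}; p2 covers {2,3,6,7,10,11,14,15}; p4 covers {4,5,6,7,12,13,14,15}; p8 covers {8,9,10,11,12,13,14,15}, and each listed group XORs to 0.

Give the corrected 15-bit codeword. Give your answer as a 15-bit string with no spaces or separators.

001001111001001

s1 (pos 1,3,5,7,9,11,13,15): 0⊕1⊕0⊕1⊕0⊕0⊕0⊕1 = 1
s2 (pos 2,3,6,7,10,11,14,15): 0⊕1⊕1⊕1⊕0⊕0⊕0⊕1 = 0
s4 (pos 4,5,6,7,12,13,14,15): 0⊕0⊕1⊕1⊕1⊕0⊕0⊕1 = 0
s8 (pos 8,9,10,11,12,13,14,15): 1⊕0⊕0⊕0⊕1⊕0⊕0⊕1 = 1
Syndrome s8…s1 = 1001 → error at position 9.
Flip position 9: 001001110001001 → 001001111001001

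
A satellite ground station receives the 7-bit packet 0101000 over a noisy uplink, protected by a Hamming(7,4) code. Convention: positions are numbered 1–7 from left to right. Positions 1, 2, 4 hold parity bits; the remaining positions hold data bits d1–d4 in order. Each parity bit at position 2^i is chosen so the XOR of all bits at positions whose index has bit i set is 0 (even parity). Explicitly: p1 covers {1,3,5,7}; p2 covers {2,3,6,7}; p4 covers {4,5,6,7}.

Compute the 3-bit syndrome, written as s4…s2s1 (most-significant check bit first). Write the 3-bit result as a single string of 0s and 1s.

110

s1 (pos 1,3,5,7): 0⊕0⊕0⊕0 = 0
s2 (pos 2,3,6,7): 1⊕0⊕0⊕0 = 1
s4 (pos 4,5,6,7): 1⊕0⊕0⊕0 = 1
Syndrome s4…s1 = 110 → error at position 6.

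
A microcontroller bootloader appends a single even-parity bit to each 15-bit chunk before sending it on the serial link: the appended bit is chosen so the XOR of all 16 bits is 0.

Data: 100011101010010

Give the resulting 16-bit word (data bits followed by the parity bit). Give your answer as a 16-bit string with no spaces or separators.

1000111010100101

XOR of the 15 data bits: 1⊕0⊕0⊕0⊕1⊕1⊕1⊕0⊕1⊕0⊕1⊕0⊕0⊕1⊕0 = 1
Parity bit = 1 (so all 16 bits XOR to 0).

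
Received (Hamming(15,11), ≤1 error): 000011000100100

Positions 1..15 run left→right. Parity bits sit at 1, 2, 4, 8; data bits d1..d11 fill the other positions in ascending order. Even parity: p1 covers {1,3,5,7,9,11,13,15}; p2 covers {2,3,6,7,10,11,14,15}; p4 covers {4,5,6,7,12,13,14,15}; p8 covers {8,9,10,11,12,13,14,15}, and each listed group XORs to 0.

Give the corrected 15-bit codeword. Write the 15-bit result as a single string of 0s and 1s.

000111000100100

s1 (pos 1,3,5,7,9,11,13,15): 0⊕0⊕1⊕0⊕0⊕0⊕1⊕0 = 0
s2 (pos 2,3,6,7,10,11,14,15): 0⊕0⊕1⊕0⊕1⊕0⊕0⊕0 = 0
s4 (pos 4,5,6,7,12,13,14,15): 0⊕1⊕1⊕0⊕0⊕1⊕0⊕0 = 1
s8 (pos 8,9,10,11,12,13,14,15): 0⊕0⊕1⊕0⊕0⊕1⊕0⊕0 = 0
Syndrome s8…s1 = 0100 → error at position 4.
Flip position 4: 000011000100100 → 000111000100100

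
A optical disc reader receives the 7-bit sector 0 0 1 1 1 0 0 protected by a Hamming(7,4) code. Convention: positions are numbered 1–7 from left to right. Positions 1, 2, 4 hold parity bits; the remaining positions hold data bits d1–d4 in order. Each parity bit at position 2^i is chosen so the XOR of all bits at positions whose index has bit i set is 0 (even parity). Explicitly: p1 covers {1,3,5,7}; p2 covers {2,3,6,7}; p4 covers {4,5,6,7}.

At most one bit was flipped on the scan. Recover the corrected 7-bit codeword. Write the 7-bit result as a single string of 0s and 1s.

s1 (pos 1,3,5,7): 0⊕1⊕1⊕0 = 0
s2 (pos 2,3,6,7): 0⊕1⊕0⊕0 = 1
s4 (pos 4,5,6,7): 1⊕1⊕0⊕0 = 0
Syndrome s4…s1 = 010 → error at position 2.
Flip position 2: 0011100 → 0111100

0111100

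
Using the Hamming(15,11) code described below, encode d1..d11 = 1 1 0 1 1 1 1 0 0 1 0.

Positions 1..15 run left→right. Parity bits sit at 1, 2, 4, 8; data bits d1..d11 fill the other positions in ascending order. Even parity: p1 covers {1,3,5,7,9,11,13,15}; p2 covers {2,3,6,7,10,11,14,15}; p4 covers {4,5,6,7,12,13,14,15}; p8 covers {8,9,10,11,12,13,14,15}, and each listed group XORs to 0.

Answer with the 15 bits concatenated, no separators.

111110101110010

Place data at non-parity positions: p1 p2 1 p4 1 0 1 p8 1 1 1 0 0 1 0
p1 (pos 1,3,5,7,9,11,13,15): XOR of data positions = 1⊕1⊕1⊕1⊕1⊕0⊕0 = 1
p2 (pos 2,3,6,7,10,11,14,15): XOR of data positions = 1⊕0⊕1⊕1⊕1⊕1⊕0 = 1
p4 (pos 4,5,6,7,12,13,14,15): XOR of data positions = 1⊕0⊕1⊕0⊕0⊕1⊕0 = 1
p8 (pos 8,9,10,11,12,13,14,15): XOR of data positions = 1⊕1⊕1⊕0⊕0⊕1⊕0 = 0
Codeword: 111110101110010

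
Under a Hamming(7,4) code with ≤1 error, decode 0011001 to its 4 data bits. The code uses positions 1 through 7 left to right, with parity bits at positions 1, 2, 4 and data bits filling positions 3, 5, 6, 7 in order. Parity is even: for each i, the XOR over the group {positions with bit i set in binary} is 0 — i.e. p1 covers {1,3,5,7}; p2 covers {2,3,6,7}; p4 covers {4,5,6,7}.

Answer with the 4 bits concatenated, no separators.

s1 (pos 1,3,5,7): 0⊕1⊕0⊕1 = 0
s2 (pos 2,3,6,7): 0⊕1⊕0⊕1 = 0
s4 (pos 4,5,6,7): 1⊕0⊕0⊕1 = 0
Syndrome s4…s1 = 000 → no error.
Read data bits from positions 3,5,6,7: 1001

1001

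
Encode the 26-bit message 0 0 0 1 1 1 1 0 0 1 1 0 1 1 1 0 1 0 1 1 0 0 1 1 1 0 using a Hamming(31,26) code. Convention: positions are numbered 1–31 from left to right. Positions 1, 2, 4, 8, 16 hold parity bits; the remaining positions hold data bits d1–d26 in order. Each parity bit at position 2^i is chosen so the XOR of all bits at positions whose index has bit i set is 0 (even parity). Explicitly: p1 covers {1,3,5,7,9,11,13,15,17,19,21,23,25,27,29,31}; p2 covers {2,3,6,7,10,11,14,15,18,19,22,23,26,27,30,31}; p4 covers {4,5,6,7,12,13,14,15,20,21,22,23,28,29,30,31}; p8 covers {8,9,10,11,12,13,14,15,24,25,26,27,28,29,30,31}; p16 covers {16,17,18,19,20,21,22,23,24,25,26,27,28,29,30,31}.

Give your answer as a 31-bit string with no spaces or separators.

Place data at non-parity positions: p1 p2 0 p4 0 0 1 p8 1 1 1 0 0 1 1 p16 0 1 1 1 0 1 0 1 1 0 0 1 1 1 0
p1 (pos 1,3,5,7,9,11,13,15,17,19,21,23,25,27,29,31): XOR of data positions = 0⊕0⊕1⊕1⊕1⊕0⊕1⊕0⊕1⊕0⊕0⊕1⊕0⊕1⊕0 = 1
p2 (pos 2,3,6,7,10,11,14,15,18,19,22,23,26,27,30,31): XOR of data positions = 0⊕0⊕1⊕1⊕1⊕1⊕1⊕1⊕1⊕1⊕0⊕0⊕0⊕1⊕0 = 1
p4 (pos 4,5,6,7,12,13,14,15,20,21,22,23,28,29,30,31): XOR of data positions = 0⊕0⊕1⊕0⊕0⊕1⊕1⊕1⊕0⊕1⊕0⊕1⊕1⊕1⊕0 = 0
p8 (pos 8,9,10,11,12,13,14,15,24,25,26,27,28,29,30,31): XOR of data positions = 1⊕1⊕1⊕0⊕0⊕1⊕1⊕1⊕1⊕0⊕0⊕1⊕1⊕1⊕0 = 0
p16 (pos 16,17,18,19,20,21,22,23,24,25,26,27,28,29,30,31): XOR of data positions = 0⊕1⊕1⊕1⊕0⊕1⊕0⊕1⊕1⊕0⊕0⊕1⊕1⊕1⊕0 = 1
Codeword: 1100001011100111011101011001110

1100001011100111011101011001110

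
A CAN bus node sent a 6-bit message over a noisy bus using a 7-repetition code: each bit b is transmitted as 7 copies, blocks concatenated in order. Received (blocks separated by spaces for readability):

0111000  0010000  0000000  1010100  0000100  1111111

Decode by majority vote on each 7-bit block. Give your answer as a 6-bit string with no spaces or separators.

000001

Block 1 (0111000): 3 ones → 0
Block 2 (0010000): 1 one → 0
Block 3 (0000000): 0 ones → 0
Block 4 (1010100): 3 ones → 0
Block 5 (0000100): 1 one → 0
Block 6 (1111111): 7 ones → 1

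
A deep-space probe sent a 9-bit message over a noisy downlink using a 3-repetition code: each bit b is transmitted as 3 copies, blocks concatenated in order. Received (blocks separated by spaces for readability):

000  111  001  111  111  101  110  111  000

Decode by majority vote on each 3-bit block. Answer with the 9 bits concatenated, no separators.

Block 1 (000): 0 ones → 0
Block 2 (111): 3 ones → 1
Block 3 (001): 1 one → 0
Block 4 (111): 3 ones → 1
Block 5 (111): 3 ones → 1
Block 6 (101): 2 ones → 1
Block 7 (110): 2 ones → 1
Block 8 (111): 3 ones → 1
Block 9 (000): 0 ones → 0

010111110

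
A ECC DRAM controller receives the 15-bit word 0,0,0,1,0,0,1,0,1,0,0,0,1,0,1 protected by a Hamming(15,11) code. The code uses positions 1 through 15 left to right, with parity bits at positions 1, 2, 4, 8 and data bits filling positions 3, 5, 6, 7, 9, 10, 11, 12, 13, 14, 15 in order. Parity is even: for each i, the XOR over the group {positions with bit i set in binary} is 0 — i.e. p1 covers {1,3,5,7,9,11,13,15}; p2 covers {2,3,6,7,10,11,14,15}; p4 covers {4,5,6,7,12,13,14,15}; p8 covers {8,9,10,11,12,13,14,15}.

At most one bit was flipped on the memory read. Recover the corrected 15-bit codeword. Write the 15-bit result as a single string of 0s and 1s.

000100111000101

s1 (pos 1,3,5,7,9,11,13,15): 0⊕0⊕0⊕1⊕1⊕0⊕1⊕1 = 0
s2 (pos 2,3,6,7,10,11,14,15): 0⊕0⊕0⊕1⊕0⊕0⊕0⊕1 = 0
s4 (pos 4,5,6,7,12,13,14,15): 1⊕0⊕0⊕1⊕0⊕1⊕0⊕1 = 0
s8 (pos 8,9,10,11,12,13,14,15): 0⊕1⊕0⊕0⊕0⊕1⊕0⊕1 = 1
Syndrome s8…s1 = 1000 → error at position 8.
Flip position 8: 000100101000101 → 000100111000101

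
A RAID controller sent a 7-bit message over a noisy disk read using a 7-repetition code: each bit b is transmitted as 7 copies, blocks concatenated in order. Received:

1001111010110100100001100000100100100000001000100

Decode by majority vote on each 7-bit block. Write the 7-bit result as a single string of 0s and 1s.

Block 1 (1001111): 5 ones → 1
Block 2 (0101101): 4 ones → 1
Block 3 (0010000): 1 one → 0
Block 4 (1100000): 2 ones → 0
Block 5 (1001001): 3 ones → 0
Block 6 (0000000): 0 ones → 0
Block 7 (1000100): 2 ones → 0

1100000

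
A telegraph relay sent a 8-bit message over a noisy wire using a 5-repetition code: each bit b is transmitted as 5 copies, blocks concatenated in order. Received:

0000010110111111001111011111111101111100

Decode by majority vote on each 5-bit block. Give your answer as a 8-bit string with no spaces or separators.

01111111

Block 1 (00000): 0 ones → 0
Block 2 (10110): 3 ones → 1
Block 3 (11111): 5 ones → 1
Block 4 (10011): 3 ones → 1
Block 5 (11011): 4 ones → 1
Block 6 (11111): 5 ones → 1
Block 7 (11011): 4 ones → 1
Block 8 (11100): 3 ones → 1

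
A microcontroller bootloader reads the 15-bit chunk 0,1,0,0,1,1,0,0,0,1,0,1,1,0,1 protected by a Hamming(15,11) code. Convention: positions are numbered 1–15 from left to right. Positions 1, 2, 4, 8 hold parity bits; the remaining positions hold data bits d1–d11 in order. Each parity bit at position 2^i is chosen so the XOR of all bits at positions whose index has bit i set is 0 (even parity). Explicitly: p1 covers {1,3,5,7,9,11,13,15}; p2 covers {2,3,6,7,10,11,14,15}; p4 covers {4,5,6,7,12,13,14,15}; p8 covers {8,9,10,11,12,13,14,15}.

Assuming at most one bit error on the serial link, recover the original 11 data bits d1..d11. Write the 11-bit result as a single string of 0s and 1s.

00100101101

s1 (pos 1,3,5,7,9,11,13,15): 0⊕0⊕1⊕0⊕0⊕0⊕1⊕1 = 1
s2 (pos 2,3,6,7,10,11,14,15): 1⊕0⊕1⊕0⊕1⊕0⊕0⊕1 = 0
s4 (pos 4,5,6,7,12,13,14,15): 0⊕1⊕1⊕0⊕1⊕1⊕0⊕1 = 1
s8 (pos 8,9,10,11,12,13,14,15): 0⊕0⊕1⊕0⊕1⊕1⊕0⊕1 = 0
Syndrome s8…s1 = 0101 → error at position 5.
Flip position 5: 010011000101101 → 010001000101101
Read data bits from positions 3,5,6,7,9,10,11,12,13,14,15: 00100101101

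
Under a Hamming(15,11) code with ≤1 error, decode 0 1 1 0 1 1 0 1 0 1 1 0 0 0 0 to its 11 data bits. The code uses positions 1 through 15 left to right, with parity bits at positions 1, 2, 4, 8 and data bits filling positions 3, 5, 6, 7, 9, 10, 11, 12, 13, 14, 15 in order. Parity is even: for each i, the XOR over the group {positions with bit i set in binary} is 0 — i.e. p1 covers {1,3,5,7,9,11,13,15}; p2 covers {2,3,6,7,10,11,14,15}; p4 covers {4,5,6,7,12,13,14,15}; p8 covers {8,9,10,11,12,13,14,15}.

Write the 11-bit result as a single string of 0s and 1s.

s1 (pos 1,3,5,7,9,11,13,15): 0⊕1⊕1⊕0⊕0⊕1⊕0⊕0 = 1
s2 (pos 2,3,6,7,10,11,14,15): 1⊕1⊕1⊕0⊕1⊕1⊕0⊕0 = 1
s4 (pos 4,5,6,7,12,13,14,15): 0⊕1⊕1⊕0⊕0⊕0⊕0⊕0 = 0
s8 (pos 8,9,10,11,12,13,14,15): 1⊕0⊕1⊕1⊕0⊕0⊕0⊕0 = 1
Syndrome s8…s1 = 1011 → error at position 11.
Flip position 11: 011011010110000 → 011011010100000
Read data bits from positions 3,5,6,7,9,10,11,12,13,14,15: 11100100000

11100100000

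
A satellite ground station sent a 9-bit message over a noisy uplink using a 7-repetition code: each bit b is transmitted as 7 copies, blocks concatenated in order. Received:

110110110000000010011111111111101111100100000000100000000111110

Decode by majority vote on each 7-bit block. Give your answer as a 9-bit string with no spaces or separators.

Block 1 (1101101): 5 ones → 1
Block 2 (1000000): 1 one → 0
Block 3 (0010011): 3 ones → 0
Block 4 (1111111): 7 ones → 1
Block 5 (1110111): 6 ones → 1
Block 6 (1100100): 3 ones → 0
Block 7 (0000001): 1 one → 0
Block 8 (0000000): 0 ones → 0
Block 9 (0111110): 5 ones → 1

100110001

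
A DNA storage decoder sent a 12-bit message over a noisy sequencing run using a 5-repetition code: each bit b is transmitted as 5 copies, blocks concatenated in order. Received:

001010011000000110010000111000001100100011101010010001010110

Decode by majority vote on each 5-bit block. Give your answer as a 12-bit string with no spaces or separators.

000100001001

Block 1 (00101): 2 ones → 0
Block 2 (00110): 2 ones → 0
Block 3 (00000): 0 ones → 0
Block 4 (11001): 3 ones → 1
Block 5 (00001): 1 one → 0
Block 6 (11000): 2 ones → 0
Block 7 (00110): 2 ones → 0
Block 8 (01000): 1 one → 0
Block 9 (11101): 4 ones → 1
Block 10 (01001): 2 ones → 0
Block 11 (00010): 1 one → 0
Block 12 (10110): 3 ones → 1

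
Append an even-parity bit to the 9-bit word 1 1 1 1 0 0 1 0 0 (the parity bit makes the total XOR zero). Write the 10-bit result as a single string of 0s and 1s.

1111001001

XOR of the 9 data bits: 1⊕1⊕1⊕1⊕0⊕0⊕1⊕0⊕0 = 1
Parity bit = 1 (so all 10 bits XOR to 0).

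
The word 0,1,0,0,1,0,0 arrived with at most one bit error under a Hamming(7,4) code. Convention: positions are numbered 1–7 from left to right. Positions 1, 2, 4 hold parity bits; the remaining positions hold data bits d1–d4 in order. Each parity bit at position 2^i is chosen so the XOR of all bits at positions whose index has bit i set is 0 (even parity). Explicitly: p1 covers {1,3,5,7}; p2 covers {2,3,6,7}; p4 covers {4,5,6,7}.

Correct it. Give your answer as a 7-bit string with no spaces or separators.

s1 (pos 1,3,5,7): 0⊕0⊕1⊕0 = 1
s2 (pos 2,3,6,7): 1⊕0⊕0⊕0 = 1
s4 (pos 4,5,6,7): 0⊕1⊕0⊕0 = 1
Syndrome s4…s1 = 111 → error at position 7.
Flip position 7: 0100100 → 0100101

0100101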